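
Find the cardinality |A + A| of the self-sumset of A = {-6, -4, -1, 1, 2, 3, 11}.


A + A = {a + a' : a, a' ∈ A}; |A| = 7.
General bounds: 2|A| - 1 ≤ |A + A| ≤ |A|(|A|+1)/2, i.e. 13 ≤ |A + A| ≤ 28.
Lower bound 2|A|-1 is attained iff A is an arithmetic progression.
Enumerate sums a + a' for a ≤ a' (symmetric, so this suffices):
a = -6: -6+-6=-12, -6+-4=-10, -6+-1=-7, -6+1=-5, -6+2=-4, -6+3=-3, -6+11=5
a = -4: -4+-4=-8, -4+-1=-5, -4+1=-3, -4+2=-2, -4+3=-1, -4+11=7
a = -1: -1+-1=-2, -1+1=0, -1+2=1, -1+3=2, -1+11=10
a = 1: 1+1=2, 1+2=3, 1+3=4, 1+11=12
a = 2: 2+2=4, 2+3=5, 2+11=13
a = 3: 3+3=6, 3+11=14
a = 11: 11+11=22
Distinct sums: {-12, -10, -8, -7, -5, -4, -3, -2, -1, 0, 1, 2, 3, 4, 5, 6, 7, 10, 12, 13, 14, 22}
|A + A| = 22

|A + A| = 22


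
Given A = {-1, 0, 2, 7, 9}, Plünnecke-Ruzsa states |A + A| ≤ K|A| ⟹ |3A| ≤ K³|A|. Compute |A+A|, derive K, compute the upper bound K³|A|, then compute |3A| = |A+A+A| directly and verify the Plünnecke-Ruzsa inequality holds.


|A| = 5.
Step 1: Compute A + A by enumerating all 25 pairs.
A + A = {-2, -1, 0, 1, 2, 4, 6, 7, 8, 9, 11, 14, 16, 18}, so |A + A| = 14.
Step 2: Doubling constant K = |A + A|/|A| = 14/5 = 14/5 ≈ 2.8000.
Step 3: Plünnecke-Ruzsa gives |3A| ≤ K³·|A| = (2.8000)³ · 5 ≈ 109.7600.
Step 4: Compute 3A = A + A + A directly by enumerating all triples (a,b,c) ∈ A³; |3A| = 26.
Step 5: Check 26 ≤ 109.7600? Yes ✓.

K = 14/5, Plünnecke-Ruzsa bound K³|A| ≈ 109.7600, |3A| = 26, inequality holds.


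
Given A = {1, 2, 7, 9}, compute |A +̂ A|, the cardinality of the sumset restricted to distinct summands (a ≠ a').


Restricted sumset: A +̂ A = {a + a' : a ∈ A, a' ∈ A, a ≠ a'}.
Equivalently, take A + A and drop any sum 2a that is achievable ONLY as a + a for a ∈ A (i.e. sums representable only with equal summands).
Enumerate pairs (a, a') with a < a' (symmetric, so each unordered pair gives one sum; this covers all a ≠ a'):
  1 + 2 = 3
  1 + 7 = 8
  1 + 9 = 10
  2 + 7 = 9
  2 + 9 = 11
  7 + 9 = 16
Collected distinct sums: {3, 8, 9, 10, 11, 16}
|A +̂ A| = 6
(Reference bound: |A +̂ A| ≥ 2|A| - 3 for |A| ≥ 2, with |A| = 4 giving ≥ 5.)

|A +̂ A| = 6


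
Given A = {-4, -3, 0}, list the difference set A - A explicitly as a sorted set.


A - A = {a - a' : a, a' ∈ A}.
Compute a - a' for each ordered pair (a, a'):
a = -4: -4--4=0, -4--3=-1, -4-0=-4
a = -3: -3--4=1, -3--3=0, -3-0=-3
a = 0: 0--4=4, 0--3=3, 0-0=0
Collecting distinct values (and noting 0 appears from a-a):
A - A = {-4, -3, -1, 0, 1, 3, 4}
|A - A| = 7

A - A = {-4, -3, -1, 0, 1, 3, 4}


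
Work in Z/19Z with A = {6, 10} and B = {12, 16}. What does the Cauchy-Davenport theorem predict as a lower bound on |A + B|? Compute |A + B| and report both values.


Cauchy-Davenport: |A + B| ≥ min(p, |A| + |B| - 1) for A, B nonempty in Z/pZ.
|A| = 2, |B| = 2, p = 19.
CD lower bound = min(19, 2 + 2 - 1) = min(19, 3) = 3.
Compute A + B mod 19 directly:
a = 6: 6+12=18, 6+16=3
a = 10: 10+12=3, 10+16=7
A + B = {3, 7, 18}, so |A + B| = 3.
Verify: 3 ≥ 3? Yes ✓.

CD lower bound = 3, actual |A + B| = 3.


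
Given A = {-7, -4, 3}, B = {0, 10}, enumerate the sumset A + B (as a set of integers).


A + B = {a + b : a ∈ A, b ∈ B}.
Enumerate all |A|·|B| = 3·2 = 6 pairs (a, b) and collect distinct sums.
a = -7: -7+0=-7, -7+10=3
a = -4: -4+0=-4, -4+10=6
a = 3: 3+0=3, 3+10=13
Collecting distinct sums: A + B = {-7, -4, 3, 6, 13}
|A + B| = 5

A + B = {-7, -4, 3, 6, 13}


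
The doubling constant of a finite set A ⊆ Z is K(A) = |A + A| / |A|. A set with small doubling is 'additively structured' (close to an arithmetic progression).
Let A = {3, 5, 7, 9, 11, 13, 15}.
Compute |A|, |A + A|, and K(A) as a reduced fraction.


|A| = 7.
Compute A + A by enumerating all 49 pairs.
A + A = {6, 8, 10, 12, 14, 16, 18, 20, 22, 24, 26, 28, 30}, so |A + A| = 13.
K = |A + A| / |A| = 13/7 (already in lowest terms) ≈ 1.8571.
Reference: AP of size 7 gives K = 13/7 ≈ 1.8571; a fully generic set of size 7 gives K ≈ 4.0000.

|A| = 7, |A + A| = 13, K = 13/7.


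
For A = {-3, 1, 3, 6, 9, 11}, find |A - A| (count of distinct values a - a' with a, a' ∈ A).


A - A = {a - a' : a, a' ∈ A}; |A| = 6.
Bounds: 2|A|-1 ≤ |A - A| ≤ |A|² - |A| + 1, i.e. 11 ≤ |A - A| ≤ 31.
Note: 0 ∈ A - A always (from a - a). The set is symmetric: if d ∈ A - A then -d ∈ A - A.
Enumerate nonzero differences d = a - a' with a > a' (then include -d):
Positive differences: {2, 3, 4, 5, 6, 8, 9, 10, 12, 14}
Full difference set: {0} ∪ (positive diffs) ∪ (negative diffs).
|A - A| = 1 + 2·10 = 21 (matches direct enumeration: 21).

|A - A| = 21


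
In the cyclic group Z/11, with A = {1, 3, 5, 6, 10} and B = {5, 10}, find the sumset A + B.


Work in Z/11Z: reduce every sum a + b modulo 11.
Enumerate all 10 pairs:
a = 1: 1+5=6, 1+10=0
a = 3: 3+5=8, 3+10=2
a = 5: 5+5=10, 5+10=4
a = 6: 6+5=0, 6+10=5
a = 10: 10+5=4, 10+10=9
Distinct residues collected: {0, 2, 4, 5, 6, 8, 9, 10}
|A + B| = 8 (out of 11 total residues).

A + B = {0, 2, 4, 5, 6, 8, 9, 10}


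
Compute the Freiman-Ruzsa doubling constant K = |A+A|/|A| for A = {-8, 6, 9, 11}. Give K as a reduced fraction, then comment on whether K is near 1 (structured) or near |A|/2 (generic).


|A| = 4.
Compute A + A by enumerating all 16 pairs.
A + A = {-16, -2, 1, 3, 12, 15, 17, 18, 20, 22}, so |A + A| = 10.
K = |A + A| / |A| = 10/4 = 5/2 ≈ 2.5000.
Reference: AP of size 4 gives K = 7/4 ≈ 1.7500; a fully generic set of size 4 gives K ≈ 2.5000.

|A| = 4, |A + A| = 10, K = 10/4 = 5/2.


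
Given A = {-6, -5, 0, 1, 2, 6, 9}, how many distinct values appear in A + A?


A + A = {a + a' : a, a' ∈ A}; |A| = 7.
General bounds: 2|A| - 1 ≤ |A + A| ≤ |A|(|A|+1)/2, i.e. 13 ≤ |A + A| ≤ 28.
Lower bound 2|A|-1 is attained iff A is an arithmetic progression.
Enumerate sums a + a' for a ≤ a' (symmetric, so this suffices):
a = -6: -6+-6=-12, -6+-5=-11, -6+0=-6, -6+1=-5, -6+2=-4, -6+6=0, -6+9=3
a = -5: -5+-5=-10, -5+0=-5, -5+1=-4, -5+2=-3, -5+6=1, -5+9=4
a = 0: 0+0=0, 0+1=1, 0+2=2, 0+6=6, 0+9=9
a = 1: 1+1=2, 1+2=3, 1+6=7, 1+9=10
a = 2: 2+2=4, 2+6=8, 2+9=11
a = 6: 6+6=12, 6+9=15
a = 9: 9+9=18
Distinct sums: {-12, -11, -10, -6, -5, -4, -3, 0, 1, 2, 3, 4, 6, 7, 8, 9, 10, 11, 12, 15, 18}
|A + A| = 21

|A + A| = 21


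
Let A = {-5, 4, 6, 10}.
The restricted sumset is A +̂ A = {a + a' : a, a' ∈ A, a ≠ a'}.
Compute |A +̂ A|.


Restricted sumset: A +̂ A = {a + a' : a ∈ A, a' ∈ A, a ≠ a'}.
Equivalently, take A + A and drop any sum 2a that is achievable ONLY as a + a for a ∈ A (i.e. sums representable only with equal summands).
Enumerate pairs (a, a') with a < a' (symmetric, so each unordered pair gives one sum; this covers all a ≠ a'):
  -5 + 4 = -1
  -5 + 6 = 1
  -5 + 10 = 5
  4 + 6 = 10
  4 + 10 = 14
  6 + 10 = 16
Collected distinct sums: {-1, 1, 5, 10, 14, 16}
|A +̂ A| = 6
(Reference bound: |A +̂ A| ≥ 2|A| - 3 for |A| ≥ 2, with |A| = 4 giving ≥ 5.)

|A +̂ A| = 6


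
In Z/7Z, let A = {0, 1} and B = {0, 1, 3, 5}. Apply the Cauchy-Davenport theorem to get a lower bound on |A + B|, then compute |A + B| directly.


Cauchy-Davenport: |A + B| ≥ min(p, |A| + |B| - 1) for A, B nonempty in Z/pZ.
|A| = 2, |B| = 4, p = 7.
CD lower bound = min(7, 2 + 4 - 1) = min(7, 5) = 5.
Compute A + B mod 7 directly:
a = 0: 0+0=0, 0+1=1, 0+3=3, 0+5=5
a = 1: 1+0=1, 1+1=2, 1+3=4, 1+5=6
A + B = {0, 1, 2, 3, 4, 5, 6}, so |A + B| = 7.
Verify: 7 ≥ 5? Yes ✓.

CD lower bound = 5, actual |A + B| = 7.


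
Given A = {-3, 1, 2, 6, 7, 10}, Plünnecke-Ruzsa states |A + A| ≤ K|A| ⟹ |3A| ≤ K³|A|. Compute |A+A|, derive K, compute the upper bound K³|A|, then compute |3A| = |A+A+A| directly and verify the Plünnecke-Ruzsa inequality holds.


|A| = 6.
Step 1: Compute A + A by enumerating all 36 pairs.
A + A = {-6, -2, -1, 2, 3, 4, 7, 8, 9, 11, 12, 13, 14, 16, 17, 20}, so |A + A| = 16.
Step 2: Doubling constant K = |A + A|/|A| = 16/6 = 16/6 ≈ 2.6667.
Step 3: Plünnecke-Ruzsa gives |3A| ≤ K³·|A| = (2.6667)³ · 6 ≈ 113.7778.
Step 4: Compute 3A = A + A + A directly by enumerating all triples (a,b,c) ∈ A³; |3A| = 30.
Step 5: Check 30 ≤ 113.7778? Yes ✓.

K = 16/6, Plünnecke-Ruzsa bound K³|A| ≈ 113.7778, |3A| = 30, inequality holds.


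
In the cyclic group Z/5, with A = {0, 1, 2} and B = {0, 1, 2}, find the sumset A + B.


Work in Z/5Z: reduce every sum a + b modulo 5.
Enumerate all 9 pairs:
a = 0: 0+0=0, 0+1=1, 0+2=2
a = 1: 1+0=1, 1+1=2, 1+2=3
a = 2: 2+0=2, 2+1=3, 2+2=4
Distinct residues collected: {0, 1, 2, 3, 4}
|A + B| = 5 (out of 5 total residues).

A + B = {0, 1, 2, 3, 4}


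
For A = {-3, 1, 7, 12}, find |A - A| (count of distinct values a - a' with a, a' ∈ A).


A - A = {a - a' : a, a' ∈ A}; |A| = 4.
Bounds: 2|A|-1 ≤ |A - A| ≤ |A|² - |A| + 1, i.e. 7 ≤ |A - A| ≤ 13.
Note: 0 ∈ A - A always (from a - a). The set is symmetric: if d ∈ A - A then -d ∈ A - A.
Enumerate nonzero differences d = a - a' with a > a' (then include -d):
Positive differences: {4, 5, 6, 10, 11, 15}
Full difference set: {0} ∪ (positive diffs) ∪ (negative diffs).
|A - A| = 1 + 2·6 = 13 (matches direct enumeration: 13).

|A - A| = 13


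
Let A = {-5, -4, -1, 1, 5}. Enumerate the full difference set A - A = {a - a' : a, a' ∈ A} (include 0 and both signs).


A - A = {a - a' : a, a' ∈ A}.
Compute a - a' for each ordered pair (a, a'):
a = -5: -5--5=0, -5--4=-1, -5--1=-4, -5-1=-6, -5-5=-10
a = -4: -4--5=1, -4--4=0, -4--1=-3, -4-1=-5, -4-5=-9
a = -1: -1--5=4, -1--4=3, -1--1=0, -1-1=-2, -1-5=-6
a = 1: 1--5=6, 1--4=5, 1--1=2, 1-1=0, 1-5=-4
a = 5: 5--5=10, 5--4=9, 5--1=6, 5-1=4, 5-5=0
Collecting distinct values (and noting 0 appears from a-a):
A - A = {-10, -9, -6, -5, -4, -3, -2, -1, 0, 1, 2, 3, 4, 5, 6, 9, 10}
|A - A| = 17

A - A = {-10, -9, -6, -5, -4, -3, -2, -1, 0, 1, 2, 3, 4, 5, 6, 9, 10}


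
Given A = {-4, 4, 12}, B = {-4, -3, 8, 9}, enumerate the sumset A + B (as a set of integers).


A + B = {a + b : a ∈ A, b ∈ B}.
Enumerate all |A|·|B| = 3·4 = 12 pairs (a, b) and collect distinct sums.
a = -4: -4+-4=-8, -4+-3=-7, -4+8=4, -4+9=5
a = 4: 4+-4=0, 4+-3=1, 4+8=12, 4+9=13
a = 12: 12+-4=8, 12+-3=9, 12+8=20, 12+9=21
Collecting distinct sums: A + B = {-8, -7, 0, 1, 4, 5, 8, 9, 12, 13, 20, 21}
|A + B| = 12

A + B = {-8, -7, 0, 1, 4, 5, 8, 9, 12, 13, 20, 21}


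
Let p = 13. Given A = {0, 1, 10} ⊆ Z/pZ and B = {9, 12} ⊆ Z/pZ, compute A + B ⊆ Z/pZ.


Work in Z/13Z: reduce every sum a + b modulo 13.
Enumerate all 6 pairs:
a = 0: 0+9=9, 0+12=12
a = 1: 1+9=10, 1+12=0
a = 10: 10+9=6, 10+12=9
Distinct residues collected: {0, 6, 9, 10, 12}
|A + B| = 5 (out of 13 total residues).

A + B = {0, 6, 9, 10, 12}


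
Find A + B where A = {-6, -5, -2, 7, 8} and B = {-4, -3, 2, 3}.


A + B = {a + b : a ∈ A, b ∈ B}.
Enumerate all |A|·|B| = 5·4 = 20 pairs (a, b) and collect distinct sums.
a = -6: -6+-4=-10, -6+-3=-9, -6+2=-4, -6+3=-3
a = -5: -5+-4=-9, -5+-3=-8, -5+2=-3, -5+3=-2
a = -2: -2+-4=-6, -2+-3=-5, -2+2=0, -2+3=1
a = 7: 7+-4=3, 7+-3=4, 7+2=9, 7+3=10
a = 8: 8+-4=4, 8+-3=5, 8+2=10, 8+3=11
Collecting distinct sums: A + B = {-10, -9, -8, -6, -5, -4, -3, -2, 0, 1, 3, 4, 5, 9, 10, 11}
|A + B| = 16

A + B = {-10, -9, -8, -6, -5, -4, -3, -2, 0, 1, 3, 4, 5, 9, 10, 11}


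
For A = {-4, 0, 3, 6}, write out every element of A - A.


A - A = {a - a' : a, a' ∈ A}.
Compute a - a' for each ordered pair (a, a'):
a = -4: -4--4=0, -4-0=-4, -4-3=-7, -4-6=-10
a = 0: 0--4=4, 0-0=0, 0-3=-3, 0-6=-6
a = 3: 3--4=7, 3-0=3, 3-3=0, 3-6=-3
a = 6: 6--4=10, 6-0=6, 6-3=3, 6-6=0
Collecting distinct values (and noting 0 appears from a-a):
A - A = {-10, -7, -6, -4, -3, 0, 3, 4, 6, 7, 10}
|A - A| = 11

A - A = {-10, -7, -6, -4, -3, 0, 3, 4, 6, 7, 10}


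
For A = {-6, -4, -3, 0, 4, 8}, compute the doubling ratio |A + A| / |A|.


|A| = 6.
Compute A + A by enumerating all 36 pairs.
A + A = {-12, -10, -9, -8, -7, -6, -4, -3, -2, 0, 1, 2, 4, 5, 8, 12, 16}, so |A + A| = 17.
K = |A + A| / |A| = 17/6 (already in lowest terms) ≈ 2.8333.
Reference: AP of size 6 gives K = 11/6 ≈ 1.8333; a fully generic set of size 6 gives K ≈ 3.5000.

|A| = 6, |A + A| = 17, K = 17/6.


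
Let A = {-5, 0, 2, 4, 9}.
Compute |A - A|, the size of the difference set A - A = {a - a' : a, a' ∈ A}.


A - A = {a - a' : a, a' ∈ A}; |A| = 5.
Bounds: 2|A|-1 ≤ |A - A| ≤ |A|² - |A| + 1, i.e. 9 ≤ |A - A| ≤ 21.
Note: 0 ∈ A - A always (from a - a). The set is symmetric: if d ∈ A - A then -d ∈ A - A.
Enumerate nonzero differences d = a - a' with a > a' (then include -d):
Positive differences: {2, 4, 5, 7, 9, 14}
Full difference set: {0} ∪ (positive diffs) ∪ (negative diffs).
|A - A| = 1 + 2·6 = 13 (matches direct enumeration: 13).

|A - A| = 13


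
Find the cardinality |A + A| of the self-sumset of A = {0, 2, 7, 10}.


A + A = {a + a' : a, a' ∈ A}; |A| = 4.
General bounds: 2|A| - 1 ≤ |A + A| ≤ |A|(|A|+1)/2, i.e. 7 ≤ |A + A| ≤ 10.
Lower bound 2|A|-1 is attained iff A is an arithmetic progression.
Enumerate sums a + a' for a ≤ a' (symmetric, so this suffices):
a = 0: 0+0=0, 0+2=2, 0+7=7, 0+10=10
a = 2: 2+2=4, 2+7=9, 2+10=12
a = 7: 7+7=14, 7+10=17
a = 10: 10+10=20
Distinct sums: {0, 2, 4, 7, 9, 10, 12, 14, 17, 20}
|A + A| = 10

|A + A| = 10


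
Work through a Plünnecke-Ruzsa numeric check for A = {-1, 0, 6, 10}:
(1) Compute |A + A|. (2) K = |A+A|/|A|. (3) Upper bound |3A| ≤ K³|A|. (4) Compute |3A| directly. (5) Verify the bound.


|A| = 4.
Step 1: Compute A + A by enumerating all 16 pairs.
A + A = {-2, -1, 0, 5, 6, 9, 10, 12, 16, 20}, so |A + A| = 10.
Step 2: Doubling constant K = |A + A|/|A| = 10/4 = 10/4 ≈ 2.5000.
Step 3: Plünnecke-Ruzsa gives |3A| ≤ K³·|A| = (2.5000)³ · 4 ≈ 62.5000.
Step 4: Compute 3A = A + A + A directly by enumerating all triples (a,b,c) ∈ A³; |3A| = 20.
Step 5: Check 20 ≤ 62.5000? Yes ✓.

K = 10/4, Plünnecke-Ruzsa bound K³|A| ≈ 62.5000, |3A| = 20, inequality holds.


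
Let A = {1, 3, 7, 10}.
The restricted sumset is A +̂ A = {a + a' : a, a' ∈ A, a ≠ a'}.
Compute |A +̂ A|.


Restricted sumset: A +̂ A = {a + a' : a ∈ A, a' ∈ A, a ≠ a'}.
Equivalently, take A + A and drop any sum 2a that is achievable ONLY as a + a for a ∈ A (i.e. sums representable only with equal summands).
Enumerate pairs (a, a') with a < a' (symmetric, so each unordered pair gives one sum; this covers all a ≠ a'):
  1 + 3 = 4
  1 + 7 = 8
  1 + 10 = 11
  3 + 7 = 10
  3 + 10 = 13
  7 + 10 = 17
Collected distinct sums: {4, 8, 10, 11, 13, 17}
|A +̂ A| = 6
(Reference bound: |A +̂ A| ≥ 2|A| - 3 for |A| ≥ 2, with |A| = 4 giving ≥ 5.)

|A +̂ A| = 6


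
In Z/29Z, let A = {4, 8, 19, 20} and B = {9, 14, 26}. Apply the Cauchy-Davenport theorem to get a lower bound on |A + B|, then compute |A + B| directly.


Cauchy-Davenport: |A + B| ≥ min(p, |A| + |B| - 1) for A, B nonempty in Z/pZ.
|A| = 4, |B| = 3, p = 29.
CD lower bound = min(29, 4 + 3 - 1) = min(29, 6) = 6.
Compute A + B mod 29 directly:
a = 4: 4+9=13, 4+14=18, 4+26=1
a = 8: 8+9=17, 8+14=22, 8+26=5
a = 19: 19+9=28, 19+14=4, 19+26=16
a = 20: 20+9=0, 20+14=5, 20+26=17
A + B = {0, 1, 4, 5, 13, 16, 17, 18, 22, 28}, so |A + B| = 10.
Verify: 10 ≥ 6? Yes ✓.

CD lower bound = 6, actual |A + B| = 10.


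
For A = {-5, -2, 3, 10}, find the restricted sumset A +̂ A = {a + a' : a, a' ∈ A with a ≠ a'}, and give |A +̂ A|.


Restricted sumset: A +̂ A = {a + a' : a ∈ A, a' ∈ A, a ≠ a'}.
Equivalently, take A + A and drop any sum 2a that is achievable ONLY as a + a for a ∈ A (i.e. sums representable only with equal summands).
Enumerate pairs (a, a') with a < a' (symmetric, so each unordered pair gives one sum; this covers all a ≠ a'):
  -5 + -2 = -7
  -5 + 3 = -2
  -5 + 10 = 5
  -2 + 3 = 1
  -2 + 10 = 8
  3 + 10 = 13
Collected distinct sums: {-7, -2, 1, 5, 8, 13}
|A +̂ A| = 6
(Reference bound: |A +̂ A| ≥ 2|A| - 3 for |A| ≥ 2, with |A| = 4 giving ≥ 5.)

|A +̂ A| = 6


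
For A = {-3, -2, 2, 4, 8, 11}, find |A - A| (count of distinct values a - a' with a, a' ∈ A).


A - A = {a - a' : a, a' ∈ A}; |A| = 6.
Bounds: 2|A|-1 ≤ |A - A| ≤ |A|² - |A| + 1, i.e. 11 ≤ |A - A| ≤ 31.
Note: 0 ∈ A - A always (from a - a). The set is symmetric: if d ∈ A - A then -d ∈ A - A.
Enumerate nonzero differences d = a - a' with a > a' (then include -d):
Positive differences: {1, 2, 3, 4, 5, 6, 7, 9, 10, 11, 13, 14}
Full difference set: {0} ∪ (positive diffs) ∪ (negative diffs).
|A - A| = 1 + 2·12 = 25 (matches direct enumeration: 25).

|A - A| = 25


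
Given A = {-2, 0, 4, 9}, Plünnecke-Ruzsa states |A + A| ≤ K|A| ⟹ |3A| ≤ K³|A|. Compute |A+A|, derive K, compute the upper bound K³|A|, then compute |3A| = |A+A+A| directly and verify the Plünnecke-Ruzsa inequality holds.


|A| = 4.
Step 1: Compute A + A by enumerating all 16 pairs.
A + A = {-4, -2, 0, 2, 4, 7, 8, 9, 13, 18}, so |A + A| = 10.
Step 2: Doubling constant K = |A + A|/|A| = 10/4 = 10/4 ≈ 2.5000.
Step 3: Plünnecke-Ruzsa gives |3A| ≤ K³·|A| = (2.5000)³ · 4 ≈ 62.5000.
Step 4: Compute 3A = A + A + A directly by enumerating all triples (a,b,c) ∈ A³; |3A| = 19.
Step 5: Check 19 ≤ 62.5000? Yes ✓.

K = 10/4, Plünnecke-Ruzsa bound K³|A| ≈ 62.5000, |3A| = 19, inequality holds.


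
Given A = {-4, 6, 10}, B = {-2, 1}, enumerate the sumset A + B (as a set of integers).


A + B = {a + b : a ∈ A, b ∈ B}.
Enumerate all |A|·|B| = 3·2 = 6 pairs (a, b) and collect distinct sums.
a = -4: -4+-2=-6, -4+1=-3
a = 6: 6+-2=4, 6+1=7
a = 10: 10+-2=8, 10+1=11
Collecting distinct sums: A + B = {-6, -3, 4, 7, 8, 11}
|A + B| = 6

A + B = {-6, -3, 4, 7, 8, 11}


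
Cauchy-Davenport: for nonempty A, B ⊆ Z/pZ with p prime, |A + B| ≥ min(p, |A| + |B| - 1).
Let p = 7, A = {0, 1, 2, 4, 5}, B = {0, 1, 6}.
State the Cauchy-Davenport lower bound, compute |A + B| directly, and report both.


Cauchy-Davenport: |A + B| ≥ min(p, |A| + |B| - 1) for A, B nonempty in Z/pZ.
|A| = 5, |B| = 3, p = 7.
CD lower bound = min(7, 5 + 3 - 1) = min(7, 7) = 7.
Compute A + B mod 7 directly:
a = 0: 0+0=0, 0+1=1, 0+6=6
a = 1: 1+0=1, 1+1=2, 1+6=0
a = 2: 2+0=2, 2+1=3, 2+6=1
a = 4: 4+0=4, 4+1=5, 4+6=3
a = 5: 5+0=5, 5+1=6, 5+6=4
A + B = {0, 1, 2, 3, 4, 5, 6}, so |A + B| = 7.
Verify: 7 ≥ 7? Yes ✓.

CD lower bound = 7, actual |A + B| = 7.


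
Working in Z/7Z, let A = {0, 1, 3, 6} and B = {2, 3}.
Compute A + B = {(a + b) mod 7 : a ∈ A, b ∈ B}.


Work in Z/7Z: reduce every sum a + b modulo 7.
Enumerate all 8 pairs:
a = 0: 0+2=2, 0+3=3
a = 1: 1+2=3, 1+3=4
a = 3: 3+2=5, 3+3=6
a = 6: 6+2=1, 6+3=2
Distinct residues collected: {1, 2, 3, 4, 5, 6}
|A + B| = 6 (out of 7 total residues).

A + B = {1, 2, 3, 4, 5, 6}


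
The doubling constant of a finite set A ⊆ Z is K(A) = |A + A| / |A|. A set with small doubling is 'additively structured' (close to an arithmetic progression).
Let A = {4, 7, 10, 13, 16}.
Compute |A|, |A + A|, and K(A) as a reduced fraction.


|A| = 5.
Compute A + A by enumerating all 25 pairs.
A + A = {8, 11, 14, 17, 20, 23, 26, 29, 32}, so |A + A| = 9.
K = |A + A| / |A| = 9/5 (already in lowest terms) ≈ 1.8000.
Reference: AP of size 5 gives K = 9/5 ≈ 1.8000; a fully generic set of size 5 gives K ≈ 3.0000.

|A| = 5, |A + A| = 9, K = 9/5.


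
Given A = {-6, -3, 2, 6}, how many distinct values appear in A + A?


A + A = {a + a' : a, a' ∈ A}; |A| = 4.
General bounds: 2|A| - 1 ≤ |A + A| ≤ |A|(|A|+1)/2, i.e. 7 ≤ |A + A| ≤ 10.
Lower bound 2|A|-1 is attained iff A is an arithmetic progression.
Enumerate sums a + a' for a ≤ a' (symmetric, so this suffices):
a = -6: -6+-6=-12, -6+-3=-9, -6+2=-4, -6+6=0
a = -3: -3+-3=-6, -3+2=-1, -3+6=3
a = 2: 2+2=4, 2+6=8
a = 6: 6+6=12
Distinct sums: {-12, -9, -6, -4, -1, 0, 3, 4, 8, 12}
|A + A| = 10

|A + A| = 10


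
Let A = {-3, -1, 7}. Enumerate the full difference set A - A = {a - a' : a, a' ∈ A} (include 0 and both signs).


A - A = {a - a' : a, a' ∈ A}.
Compute a - a' for each ordered pair (a, a'):
a = -3: -3--3=0, -3--1=-2, -3-7=-10
a = -1: -1--3=2, -1--1=0, -1-7=-8
a = 7: 7--3=10, 7--1=8, 7-7=0
Collecting distinct values (and noting 0 appears from a-a):
A - A = {-10, -8, -2, 0, 2, 8, 10}
|A - A| = 7

A - A = {-10, -8, -2, 0, 2, 8, 10}


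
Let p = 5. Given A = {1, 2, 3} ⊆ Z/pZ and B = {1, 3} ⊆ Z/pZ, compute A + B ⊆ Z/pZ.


Work in Z/5Z: reduce every sum a + b modulo 5.
Enumerate all 6 pairs:
a = 1: 1+1=2, 1+3=4
a = 2: 2+1=3, 2+3=0
a = 3: 3+1=4, 3+3=1
Distinct residues collected: {0, 1, 2, 3, 4}
|A + B| = 5 (out of 5 total residues).

A + B = {0, 1, 2, 3, 4}


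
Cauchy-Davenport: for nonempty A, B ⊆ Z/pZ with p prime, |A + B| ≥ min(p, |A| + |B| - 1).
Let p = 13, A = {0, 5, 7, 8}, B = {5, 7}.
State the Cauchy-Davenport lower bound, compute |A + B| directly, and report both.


Cauchy-Davenport: |A + B| ≥ min(p, |A| + |B| - 1) for A, B nonempty in Z/pZ.
|A| = 4, |B| = 2, p = 13.
CD lower bound = min(13, 4 + 2 - 1) = min(13, 5) = 5.
Compute A + B mod 13 directly:
a = 0: 0+5=5, 0+7=7
a = 5: 5+5=10, 5+7=12
a = 7: 7+5=12, 7+7=1
a = 8: 8+5=0, 8+7=2
A + B = {0, 1, 2, 5, 7, 10, 12}, so |A + B| = 7.
Verify: 7 ≥ 5? Yes ✓.

CD lower bound = 5, actual |A + B| = 7.


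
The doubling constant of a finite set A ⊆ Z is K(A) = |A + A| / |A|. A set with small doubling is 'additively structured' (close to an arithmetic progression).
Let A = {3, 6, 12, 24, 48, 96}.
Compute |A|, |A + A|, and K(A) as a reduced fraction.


|A| = 6.
Compute A + A by enumerating all 36 pairs.
A + A = {6, 9, 12, 15, 18, 24, 27, 30, 36, 48, 51, 54, 60, 72, 96, 99, 102, 108, 120, 144, 192}, so |A + A| = 21.
K = |A + A| / |A| = 21/6 = 7/2 ≈ 3.5000.
Reference: AP of size 6 gives K = 11/6 ≈ 1.8333; a fully generic set of size 6 gives K ≈ 3.5000.

|A| = 6, |A + A| = 21, K = 21/6 = 7/2.


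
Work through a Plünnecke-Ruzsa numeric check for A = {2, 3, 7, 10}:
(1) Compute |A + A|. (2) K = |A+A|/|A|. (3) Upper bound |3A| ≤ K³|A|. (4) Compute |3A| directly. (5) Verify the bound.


|A| = 4.
Step 1: Compute A + A by enumerating all 16 pairs.
A + A = {4, 5, 6, 9, 10, 12, 13, 14, 17, 20}, so |A + A| = 10.
Step 2: Doubling constant K = |A + A|/|A| = 10/4 = 10/4 ≈ 2.5000.
Step 3: Plünnecke-Ruzsa gives |3A| ≤ K³·|A| = (2.5000)³ · 4 ≈ 62.5000.
Step 4: Compute 3A = A + A + A directly by enumerating all triples (a,b,c) ∈ A³; |3A| = 19.
Step 5: Check 19 ≤ 62.5000? Yes ✓.

K = 10/4, Plünnecke-Ruzsa bound K³|A| ≈ 62.5000, |3A| = 19, inequality holds.


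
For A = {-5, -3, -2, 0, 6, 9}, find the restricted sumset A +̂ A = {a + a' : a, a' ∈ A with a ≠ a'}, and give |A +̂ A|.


Restricted sumset: A +̂ A = {a + a' : a ∈ A, a' ∈ A, a ≠ a'}.
Equivalently, take A + A and drop any sum 2a that is achievable ONLY as a + a for a ∈ A (i.e. sums representable only with equal summands).
Enumerate pairs (a, a') with a < a' (symmetric, so each unordered pair gives one sum; this covers all a ≠ a'):
  -5 + -3 = -8
  -5 + -2 = -7
  -5 + 0 = -5
  -5 + 6 = 1
  -5 + 9 = 4
  -3 + -2 = -5
  -3 + 0 = -3
  -3 + 6 = 3
  -3 + 9 = 6
  -2 + 0 = -2
  -2 + 6 = 4
  -2 + 9 = 7
  0 + 6 = 6
  0 + 9 = 9
  6 + 9 = 15
Collected distinct sums: {-8, -7, -5, -3, -2, 1, 3, 4, 6, 7, 9, 15}
|A +̂ A| = 12
(Reference bound: |A +̂ A| ≥ 2|A| - 3 for |A| ≥ 2, with |A| = 6 giving ≥ 9.)

|A +̂ A| = 12


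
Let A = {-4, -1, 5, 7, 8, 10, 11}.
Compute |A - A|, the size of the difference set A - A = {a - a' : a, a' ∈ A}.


A - A = {a - a' : a, a' ∈ A}; |A| = 7.
Bounds: 2|A|-1 ≤ |A - A| ≤ |A|² - |A| + 1, i.e. 13 ≤ |A - A| ≤ 43.
Note: 0 ∈ A - A always (from a - a). The set is symmetric: if d ∈ A - A then -d ∈ A - A.
Enumerate nonzero differences d = a - a' with a > a' (then include -d):
Positive differences: {1, 2, 3, 4, 5, 6, 8, 9, 11, 12, 14, 15}
Full difference set: {0} ∪ (positive diffs) ∪ (negative diffs).
|A - A| = 1 + 2·12 = 25 (matches direct enumeration: 25).

|A - A| = 25


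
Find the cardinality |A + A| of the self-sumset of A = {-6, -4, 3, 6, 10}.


A + A = {a + a' : a, a' ∈ A}; |A| = 5.
General bounds: 2|A| - 1 ≤ |A + A| ≤ |A|(|A|+1)/2, i.e. 9 ≤ |A + A| ≤ 15.
Lower bound 2|A|-1 is attained iff A is an arithmetic progression.
Enumerate sums a + a' for a ≤ a' (symmetric, so this suffices):
a = -6: -6+-6=-12, -6+-4=-10, -6+3=-3, -6+6=0, -6+10=4
a = -4: -4+-4=-8, -4+3=-1, -4+6=2, -4+10=6
a = 3: 3+3=6, 3+6=9, 3+10=13
a = 6: 6+6=12, 6+10=16
a = 10: 10+10=20
Distinct sums: {-12, -10, -8, -3, -1, 0, 2, 4, 6, 9, 12, 13, 16, 20}
|A + A| = 14

|A + A| = 14


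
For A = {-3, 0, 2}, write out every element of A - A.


A - A = {a - a' : a, a' ∈ A}.
Compute a - a' for each ordered pair (a, a'):
a = -3: -3--3=0, -3-0=-3, -3-2=-5
a = 0: 0--3=3, 0-0=0, 0-2=-2
a = 2: 2--3=5, 2-0=2, 2-2=0
Collecting distinct values (and noting 0 appears from a-a):
A - A = {-5, -3, -2, 0, 2, 3, 5}
|A - A| = 7

A - A = {-5, -3, -2, 0, 2, 3, 5}


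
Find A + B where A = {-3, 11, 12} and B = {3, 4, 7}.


A + B = {a + b : a ∈ A, b ∈ B}.
Enumerate all |A|·|B| = 3·3 = 9 pairs (a, b) and collect distinct sums.
a = -3: -3+3=0, -3+4=1, -3+7=4
a = 11: 11+3=14, 11+4=15, 11+7=18
a = 12: 12+3=15, 12+4=16, 12+7=19
Collecting distinct sums: A + B = {0, 1, 4, 14, 15, 16, 18, 19}
|A + B| = 8

A + B = {0, 1, 4, 14, 15, 16, 18, 19}


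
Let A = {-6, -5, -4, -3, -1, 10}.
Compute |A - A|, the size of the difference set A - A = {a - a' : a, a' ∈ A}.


A - A = {a - a' : a, a' ∈ A}; |A| = 6.
Bounds: 2|A|-1 ≤ |A - A| ≤ |A|² - |A| + 1, i.e. 11 ≤ |A - A| ≤ 31.
Note: 0 ∈ A - A always (from a - a). The set is symmetric: if d ∈ A - A then -d ∈ A - A.
Enumerate nonzero differences d = a - a' with a > a' (then include -d):
Positive differences: {1, 2, 3, 4, 5, 11, 13, 14, 15, 16}
Full difference set: {0} ∪ (positive diffs) ∪ (negative diffs).
|A - A| = 1 + 2·10 = 21 (matches direct enumeration: 21).

|A - A| = 21


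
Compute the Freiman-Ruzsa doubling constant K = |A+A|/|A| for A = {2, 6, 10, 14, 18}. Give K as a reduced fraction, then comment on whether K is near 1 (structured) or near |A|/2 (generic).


|A| = 5.
Compute A + A by enumerating all 25 pairs.
A + A = {4, 8, 12, 16, 20, 24, 28, 32, 36}, so |A + A| = 9.
K = |A + A| / |A| = 9/5 (already in lowest terms) ≈ 1.8000.
Reference: AP of size 5 gives K = 9/5 ≈ 1.8000; a fully generic set of size 5 gives K ≈ 3.0000.

|A| = 5, |A + A| = 9, K = 9/5.


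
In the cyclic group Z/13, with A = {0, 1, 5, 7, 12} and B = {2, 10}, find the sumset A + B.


Work in Z/13Z: reduce every sum a + b modulo 13.
Enumerate all 10 pairs:
a = 0: 0+2=2, 0+10=10
a = 1: 1+2=3, 1+10=11
a = 5: 5+2=7, 5+10=2
a = 7: 7+2=9, 7+10=4
a = 12: 12+2=1, 12+10=9
Distinct residues collected: {1, 2, 3, 4, 7, 9, 10, 11}
|A + B| = 8 (out of 13 total residues).

A + B = {1, 2, 3, 4, 7, 9, 10, 11}


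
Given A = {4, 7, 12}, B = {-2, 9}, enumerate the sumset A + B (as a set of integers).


A + B = {a + b : a ∈ A, b ∈ B}.
Enumerate all |A|·|B| = 3·2 = 6 pairs (a, b) and collect distinct sums.
a = 4: 4+-2=2, 4+9=13
a = 7: 7+-2=5, 7+9=16
a = 12: 12+-2=10, 12+9=21
Collecting distinct sums: A + B = {2, 5, 10, 13, 16, 21}
|A + B| = 6

A + B = {2, 5, 10, 13, 16, 21}


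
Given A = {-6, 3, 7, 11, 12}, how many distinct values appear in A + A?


A + A = {a + a' : a, a' ∈ A}; |A| = 5.
General bounds: 2|A| - 1 ≤ |A + A| ≤ |A|(|A|+1)/2, i.e. 9 ≤ |A + A| ≤ 15.
Lower bound 2|A|-1 is attained iff A is an arithmetic progression.
Enumerate sums a + a' for a ≤ a' (symmetric, so this suffices):
a = -6: -6+-6=-12, -6+3=-3, -6+7=1, -6+11=5, -6+12=6
a = 3: 3+3=6, 3+7=10, 3+11=14, 3+12=15
a = 7: 7+7=14, 7+11=18, 7+12=19
a = 11: 11+11=22, 11+12=23
a = 12: 12+12=24
Distinct sums: {-12, -3, 1, 5, 6, 10, 14, 15, 18, 19, 22, 23, 24}
|A + A| = 13

|A + A| = 13


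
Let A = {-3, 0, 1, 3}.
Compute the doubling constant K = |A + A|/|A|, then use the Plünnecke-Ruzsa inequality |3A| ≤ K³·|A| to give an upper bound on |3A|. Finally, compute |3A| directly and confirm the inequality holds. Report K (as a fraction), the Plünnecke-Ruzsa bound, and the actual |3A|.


|A| = 4.
Step 1: Compute A + A by enumerating all 16 pairs.
A + A = {-6, -3, -2, 0, 1, 2, 3, 4, 6}, so |A + A| = 9.
Step 2: Doubling constant K = |A + A|/|A| = 9/4 = 9/4 ≈ 2.2500.
Step 3: Plünnecke-Ruzsa gives |3A| ≤ K³·|A| = (2.2500)³ · 4 ≈ 45.5625.
Step 4: Compute 3A = A + A + A directly by enumerating all triples (a,b,c) ∈ A³; |3A| = 15.
Step 5: Check 15 ≤ 45.5625? Yes ✓.

K = 9/4, Plünnecke-Ruzsa bound K³|A| ≈ 45.5625, |3A| = 15, inequality holds.


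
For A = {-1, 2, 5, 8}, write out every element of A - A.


A - A = {a - a' : a, a' ∈ A}.
Compute a - a' for each ordered pair (a, a'):
a = -1: -1--1=0, -1-2=-3, -1-5=-6, -1-8=-9
a = 2: 2--1=3, 2-2=0, 2-5=-3, 2-8=-6
a = 5: 5--1=6, 5-2=3, 5-5=0, 5-8=-3
a = 8: 8--1=9, 8-2=6, 8-5=3, 8-8=0
Collecting distinct values (and noting 0 appears from a-a):
A - A = {-9, -6, -3, 0, 3, 6, 9}
|A - A| = 7

A - A = {-9, -6, -3, 0, 3, 6, 9}


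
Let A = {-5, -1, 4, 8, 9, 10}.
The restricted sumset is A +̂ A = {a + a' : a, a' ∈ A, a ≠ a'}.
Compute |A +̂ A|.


Restricted sumset: A +̂ A = {a + a' : a ∈ A, a' ∈ A, a ≠ a'}.
Equivalently, take A + A and drop any sum 2a that is achievable ONLY as a + a for a ∈ A (i.e. sums representable only with equal summands).
Enumerate pairs (a, a') with a < a' (symmetric, so each unordered pair gives one sum; this covers all a ≠ a'):
  -5 + -1 = -6
  -5 + 4 = -1
  -5 + 8 = 3
  -5 + 9 = 4
  -5 + 10 = 5
  -1 + 4 = 3
  -1 + 8 = 7
  -1 + 9 = 8
  -1 + 10 = 9
  4 + 8 = 12
  4 + 9 = 13
  4 + 10 = 14
  8 + 9 = 17
  8 + 10 = 18
  9 + 10 = 19
Collected distinct sums: {-6, -1, 3, 4, 5, 7, 8, 9, 12, 13, 14, 17, 18, 19}
|A +̂ A| = 14
(Reference bound: |A +̂ A| ≥ 2|A| - 3 for |A| ≥ 2, with |A| = 6 giving ≥ 9.)

|A +̂ A| = 14


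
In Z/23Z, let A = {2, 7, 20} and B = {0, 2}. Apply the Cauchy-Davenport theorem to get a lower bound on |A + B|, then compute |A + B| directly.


Cauchy-Davenport: |A + B| ≥ min(p, |A| + |B| - 1) for A, B nonempty in Z/pZ.
|A| = 3, |B| = 2, p = 23.
CD lower bound = min(23, 3 + 2 - 1) = min(23, 4) = 4.
Compute A + B mod 23 directly:
a = 2: 2+0=2, 2+2=4
a = 7: 7+0=7, 7+2=9
a = 20: 20+0=20, 20+2=22
A + B = {2, 4, 7, 9, 20, 22}, so |A + B| = 6.
Verify: 6 ≥ 4? Yes ✓.

CD lower bound = 4, actual |A + B| = 6.


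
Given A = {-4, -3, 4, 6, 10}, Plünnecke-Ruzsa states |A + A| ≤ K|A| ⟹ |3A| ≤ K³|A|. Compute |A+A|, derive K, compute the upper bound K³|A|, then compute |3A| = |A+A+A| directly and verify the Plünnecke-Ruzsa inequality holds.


|A| = 5.
Step 1: Compute A + A by enumerating all 25 pairs.
A + A = {-8, -7, -6, 0, 1, 2, 3, 6, 7, 8, 10, 12, 14, 16, 20}, so |A + A| = 15.
Step 2: Doubling constant K = |A + A|/|A| = 15/5 = 15/5 ≈ 3.0000.
Step 3: Plünnecke-Ruzsa gives |3A| ≤ K³·|A| = (3.0000)³ · 5 ≈ 135.0000.
Step 4: Compute 3A = A + A + A directly by enumerating all triples (a,b,c) ∈ A³; |3A| = 30.
Step 5: Check 30 ≤ 135.0000? Yes ✓.

K = 15/5, Plünnecke-Ruzsa bound K³|A| ≈ 135.0000, |3A| = 30, inequality holds.


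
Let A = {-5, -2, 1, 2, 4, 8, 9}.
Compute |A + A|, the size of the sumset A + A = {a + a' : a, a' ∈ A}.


A + A = {a + a' : a, a' ∈ A}; |A| = 7.
General bounds: 2|A| - 1 ≤ |A + A| ≤ |A|(|A|+1)/2, i.e. 13 ≤ |A + A| ≤ 28.
Lower bound 2|A|-1 is attained iff A is an arithmetic progression.
Enumerate sums a + a' for a ≤ a' (symmetric, so this suffices):
a = -5: -5+-5=-10, -5+-2=-7, -5+1=-4, -5+2=-3, -5+4=-1, -5+8=3, -5+9=4
a = -2: -2+-2=-4, -2+1=-1, -2+2=0, -2+4=2, -2+8=6, -2+9=7
a = 1: 1+1=2, 1+2=3, 1+4=5, 1+8=9, 1+9=10
a = 2: 2+2=4, 2+4=6, 2+8=10, 2+9=11
a = 4: 4+4=8, 4+8=12, 4+9=13
a = 8: 8+8=16, 8+9=17
a = 9: 9+9=18
Distinct sums: {-10, -7, -4, -3, -1, 0, 2, 3, 4, 5, 6, 7, 8, 9, 10, 11, 12, 13, 16, 17, 18}
|A + A| = 21

|A + A| = 21


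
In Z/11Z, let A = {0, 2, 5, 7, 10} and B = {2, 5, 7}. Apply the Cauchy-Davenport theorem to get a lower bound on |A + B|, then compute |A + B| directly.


Cauchy-Davenport: |A + B| ≥ min(p, |A| + |B| - 1) for A, B nonempty in Z/pZ.
|A| = 5, |B| = 3, p = 11.
CD lower bound = min(11, 5 + 3 - 1) = min(11, 7) = 7.
Compute A + B mod 11 directly:
a = 0: 0+2=2, 0+5=5, 0+7=7
a = 2: 2+2=4, 2+5=7, 2+7=9
a = 5: 5+2=7, 5+5=10, 5+7=1
a = 7: 7+2=9, 7+5=1, 7+7=3
a = 10: 10+2=1, 10+5=4, 10+7=6
A + B = {1, 2, 3, 4, 5, 6, 7, 9, 10}, so |A + B| = 9.
Verify: 9 ≥ 7? Yes ✓.

CD lower bound = 7, actual |A + B| = 9.


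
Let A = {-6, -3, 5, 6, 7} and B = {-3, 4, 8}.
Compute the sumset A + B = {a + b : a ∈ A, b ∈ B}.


A + B = {a + b : a ∈ A, b ∈ B}.
Enumerate all |A|·|B| = 5·3 = 15 pairs (a, b) and collect distinct sums.
a = -6: -6+-3=-9, -6+4=-2, -6+8=2
a = -3: -3+-3=-6, -3+4=1, -3+8=5
a = 5: 5+-3=2, 5+4=9, 5+8=13
a = 6: 6+-3=3, 6+4=10, 6+8=14
a = 7: 7+-3=4, 7+4=11, 7+8=15
Collecting distinct sums: A + B = {-9, -6, -2, 1, 2, 3, 4, 5, 9, 10, 11, 13, 14, 15}
|A + B| = 14

A + B = {-9, -6, -2, 1, 2, 3, 4, 5, 9, 10, 11, 13, 14, 15}


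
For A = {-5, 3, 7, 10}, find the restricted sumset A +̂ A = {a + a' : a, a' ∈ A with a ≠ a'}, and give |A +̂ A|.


Restricted sumset: A +̂ A = {a + a' : a ∈ A, a' ∈ A, a ≠ a'}.
Equivalently, take A + A and drop any sum 2a that is achievable ONLY as a + a for a ∈ A (i.e. sums representable only with equal summands).
Enumerate pairs (a, a') with a < a' (symmetric, so each unordered pair gives one sum; this covers all a ≠ a'):
  -5 + 3 = -2
  -5 + 7 = 2
  -5 + 10 = 5
  3 + 7 = 10
  3 + 10 = 13
  7 + 10 = 17
Collected distinct sums: {-2, 2, 5, 10, 13, 17}
|A +̂ A| = 6
(Reference bound: |A +̂ A| ≥ 2|A| - 3 for |A| ≥ 2, with |A| = 4 giving ≥ 5.)

|A +̂ A| = 6


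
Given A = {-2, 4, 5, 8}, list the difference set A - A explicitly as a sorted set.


A - A = {a - a' : a, a' ∈ A}.
Compute a - a' for each ordered pair (a, a'):
a = -2: -2--2=0, -2-4=-6, -2-5=-7, -2-8=-10
a = 4: 4--2=6, 4-4=0, 4-5=-1, 4-8=-4
a = 5: 5--2=7, 5-4=1, 5-5=0, 5-8=-3
a = 8: 8--2=10, 8-4=4, 8-5=3, 8-8=0
Collecting distinct values (and noting 0 appears from a-a):
A - A = {-10, -7, -6, -4, -3, -1, 0, 1, 3, 4, 6, 7, 10}
|A - A| = 13

A - A = {-10, -7, -6, -4, -3, -1, 0, 1, 3, 4, 6, 7, 10}


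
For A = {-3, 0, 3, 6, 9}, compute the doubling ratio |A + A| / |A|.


|A| = 5.
Compute A + A by enumerating all 25 pairs.
A + A = {-6, -3, 0, 3, 6, 9, 12, 15, 18}, so |A + A| = 9.
K = |A + A| / |A| = 9/5 (already in lowest terms) ≈ 1.8000.
Reference: AP of size 5 gives K = 9/5 ≈ 1.8000; a fully generic set of size 5 gives K ≈ 3.0000.

|A| = 5, |A + A| = 9, K = 9/5.


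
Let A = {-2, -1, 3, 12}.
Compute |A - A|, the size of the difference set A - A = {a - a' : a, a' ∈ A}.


A - A = {a - a' : a, a' ∈ A}; |A| = 4.
Bounds: 2|A|-1 ≤ |A - A| ≤ |A|² - |A| + 1, i.e. 7 ≤ |A - A| ≤ 13.
Note: 0 ∈ A - A always (from a - a). The set is symmetric: if d ∈ A - A then -d ∈ A - A.
Enumerate nonzero differences d = a - a' with a > a' (then include -d):
Positive differences: {1, 4, 5, 9, 13, 14}
Full difference set: {0} ∪ (positive diffs) ∪ (negative diffs).
|A - A| = 1 + 2·6 = 13 (matches direct enumeration: 13).

|A - A| = 13


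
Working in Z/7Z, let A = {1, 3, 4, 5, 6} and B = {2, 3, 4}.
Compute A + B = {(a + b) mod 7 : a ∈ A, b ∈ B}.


Work in Z/7Z: reduce every sum a + b modulo 7.
Enumerate all 15 pairs:
a = 1: 1+2=3, 1+3=4, 1+4=5
a = 3: 3+2=5, 3+3=6, 3+4=0
a = 4: 4+2=6, 4+3=0, 4+4=1
a = 5: 5+2=0, 5+3=1, 5+4=2
a = 6: 6+2=1, 6+3=2, 6+4=3
Distinct residues collected: {0, 1, 2, 3, 4, 5, 6}
|A + B| = 7 (out of 7 total residues).

A + B = {0, 1, 2, 3, 4, 5, 6}


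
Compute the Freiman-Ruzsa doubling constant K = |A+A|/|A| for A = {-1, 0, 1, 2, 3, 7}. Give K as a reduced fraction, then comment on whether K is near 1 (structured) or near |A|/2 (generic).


|A| = 6.
Compute A + A by enumerating all 36 pairs.
A + A = {-2, -1, 0, 1, 2, 3, 4, 5, 6, 7, 8, 9, 10, 14}, so |A + A| = 14.
K = |A + A| / |A| = 14/6 = 7/3 ≈ 2.3333.
Reference: AP of size 6 gives K = 11/6 ≈ 1.8333; a fully generic set of size 6 gives K ≈ 3.5000.

|A| = 6, |A + A| = 14, K = 14/6 = 7/3.


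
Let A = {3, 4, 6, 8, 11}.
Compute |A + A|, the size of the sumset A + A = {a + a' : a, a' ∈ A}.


A + A = {a + a' : a, a' ∈ A}; |A| = 5.
General bounds: 2|A| - 1 ≤ |A + A| ≤ |A|(|A|+1)/2, i.e. 9 ≤ |A + A| ≤ 15.
Lower bound 2|A|-1 is attained iff A is an arithmetic progression.
Enumerate sums a + a' for a ≤ a' (symmetric, so this suffices):
a = 3: 3+3=6, 3+4=7, 3+6=9, 3+8=11, 3+11=14
a = 4: 4+4=8, 4+6=10, 4+8=12, 4+11=15
a = 6: 6+6=12, 6+8=14, 6+11=17
a = 8: 8+8=16, 8+11=19
a = 11: 11+11=22
Distinct sums: {6, 7, 8, 9, 10, 11, 12, 14, 15, 16, 17, 19, 22}
|A + A| = 13

|A + A| = 13


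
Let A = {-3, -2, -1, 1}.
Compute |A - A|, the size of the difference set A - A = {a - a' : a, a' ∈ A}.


A - A = {a - a' : a, a' ∈ A}; |A| = 4.
Bounds: 2|A|-1 ≤ |A - A| ≤ |A|² - |A| + 1, i.e. 7 ≤ |A - A| ≤ 13.
Note: 0 ∈ A - A always (from a - a). The set is symmetric: if d ∈ A - A then -d ∈ A - A.
Enumerate nonzero differences d = a - a' with a > a' (then include -d):
Positive differences: {1, 2, 3, 4}
Full difference set: {0} ∪ (positive diffs) ∪ (negative diffs).
|A - A| = 1 + 2·4 = 9 (matches direct enumeration: 9).

|A - A| = 9


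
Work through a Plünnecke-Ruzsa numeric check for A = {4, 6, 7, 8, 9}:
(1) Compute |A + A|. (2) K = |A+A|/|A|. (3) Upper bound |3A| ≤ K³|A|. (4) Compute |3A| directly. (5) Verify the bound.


|A| = 5.
Step 1: Compute A + A by enumerating all 25 pairs.
A + A = {8, 10, 11, 12, 13, 14, 15, 16, 17, 18}, so |A + A| = 10.
Step 2: Doubling constant K = |A + A|/|A| = 10/5 = 10/5 ≈ 2.0000.
Step 3: Plünnecke-Ruzsa gives |3A| ≤ K³·|A| = (2.0000)³ · 5 ≈ 40.0000.
Step 4: Compute 3A = A + A + A directly by enumerating all triples (a,b,c) ∈ A³; |3A| = 15.
Step 5: Check 15 ≤ 40.0000? Yes ✓.

K = 10/5, Plünnecke-Ruzsa bound K³|A| ≈ 40.0000, |3A| = 15, inequality holds.


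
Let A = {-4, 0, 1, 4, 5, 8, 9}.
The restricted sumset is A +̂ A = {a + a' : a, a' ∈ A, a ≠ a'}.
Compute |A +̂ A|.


Restricted sumset: A +̂ A = {a + a' : a ∈ A, a' ∈ A, a ≠ a'}.
Equivalently, take A + A and drop any sum 2a that is achievable ONLY as a + a for a ∈ A (i.e. sums representable only with equal summands).
Enumerate pairs (a, a') with a < a' (symmetric, so each unordered pair gives one sum; this covers all a ≠ a'):
  -4 + 0 = -4
  -4 + 1 = -3
  -4 + 4 = 0
  -4 + 5 = 1
  -4 + 8 = 4
  -4 + 9 = 5
  0 + 1 = 1
  0 + 4 = 4
  0 + 5 = 5
  0 + 8 = 8
  0 + 9 = 9
  1 + 4 = 5
  1 + 5 = 6
  1 + 8 = 9
  1 + 9 = 10
  4 + 5 = 9
  4 + 8 = 12
  4 + 9 = 13
  5 + 8 = 13
  5 + 9 = 14
  8 + 9 = 17
Collected distinct sums: {-4, -3, 0, 1, 4, 5, 6, 8, 9, 10, 12, 13, 14, 17}
|A +̂ A| = 14
(Reference bound: |A +̂ A| ≥ 2|A| - 3 for |A| ≥ 2, with |A| = 7 giving ≥ 11.)

|A +̂ A| = 14


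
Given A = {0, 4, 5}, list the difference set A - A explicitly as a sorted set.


A - A = {a - a' : a, a' ∈ A}.
Compute a - a' for each ordered pair (a, a'):
a = 0: 0-0=0, 0-4=-4, 0-5=-5
a = 4: 4-0=4, 4-4=0, 4-5=-1
a = 5: 5-0=5, 5-4=1, 5-5=0
Collecting distinct values (and noting 0 appears from a-a):
A - A = {-5, -4, -1, 0, 1, 4, 5}
|A - A| = 7

A - A = {-5, -4, -1, 0, 1, 4, 5}


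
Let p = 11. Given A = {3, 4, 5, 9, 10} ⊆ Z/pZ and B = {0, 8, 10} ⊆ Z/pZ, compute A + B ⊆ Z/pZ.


Work in Z/11Z: reduce every sum a + b modulo 11.
Enumerate all 15 pairs:
a = 3: 3+0=3, 3+8=0, 3+10=2
a = 4: 4+0=4, 4+8=1, 4+10=3
a = 5: 5+0=5, 5+8=2, 5+10=4
a = 9: 9+0=9, 9+8=6, 9+10=8
a = 10: 10+0=10, 10+8=7, 10+10=9
Distinct residues collected: {0, 1, 2, 3, 4, 5, 6, 7, 8, 9, 10}
|A + B| = 11 (out of 11 total residues).

A + B = {0, 1, 2, 3, 4, 5, 6, 7, 8, 9, 10}


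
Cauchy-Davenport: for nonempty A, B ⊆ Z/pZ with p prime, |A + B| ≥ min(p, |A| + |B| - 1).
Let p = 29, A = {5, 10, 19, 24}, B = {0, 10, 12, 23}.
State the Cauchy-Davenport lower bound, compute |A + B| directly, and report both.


Cauchy-Davenport: |A + B| ≥ min(p, |A| + |B| - 1) for A, B nonempty in Z/pZ.
|A| = 4, |B| = 4, p = 29.
CD lower bound = min(29, 4 + 4 - 1) = min(29, 7) = 7.
Compute A + B mod 29 directly:
a = 5: 5+0=5, 5+10=15, 5+12=17, 5+23=28
a = 10: 10+0=10, 10+10=20, 10+12=22, 10+23=4
a = 19: 19+0=19, 19+10=0, 19+12=2, 19+23=13
a = 24: 24+0=24, 24+10=5, 24+12=7, 24+23=18
A + B = {0, 2, 4, 5, 7, 10, 13, 15, 17, 18, 19, 20, 22, 24, 28}, so |A + B| = 15.
Verify: 15 ≥ 7? Yes ✓.

CD lower bound = 7, actual |A + B| = 15.
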